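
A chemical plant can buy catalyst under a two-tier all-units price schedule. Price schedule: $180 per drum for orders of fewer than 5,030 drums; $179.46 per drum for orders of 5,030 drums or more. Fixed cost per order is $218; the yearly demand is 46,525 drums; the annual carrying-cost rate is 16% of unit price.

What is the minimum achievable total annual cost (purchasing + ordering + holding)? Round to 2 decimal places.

$8,398,670.34

H₁ = 16%×$180 = $28.8000;  H₂ = 16%×$179.46 = $28.7136
EOQ₁ = √(2×46,525×218/28.8000) = 839.25  (< 5,030, feasible at tier 1)
EOQ₂ = √(2×46,525×218/28.7136) = 840.51  (< 5,030 → use Q = 5,030 at tier-2 price)
TC(tier 1 (EOQ₁), Q≈839.2) = $8,398,670.34
TC(tier 2, Q≈5,030.0) = $8,423,607.60
Minimum at tier 1 (EOQ₁): $8,398,670.34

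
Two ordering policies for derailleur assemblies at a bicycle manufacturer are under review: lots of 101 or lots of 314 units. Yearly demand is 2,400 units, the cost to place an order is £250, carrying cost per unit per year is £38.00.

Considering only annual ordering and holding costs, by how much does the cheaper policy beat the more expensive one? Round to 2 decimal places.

For each Q, cost = (D/Q)·S + (Q/2)·H.
TC(101) = (2,400/101)×250 + (101/2)×38 = £7,859.59
TC(314) = (2,400/314)×250 + (314/2)×38 = £7,876.83
|ΔTC| = |£7,859.59 − £7,876.83| = £17.23

£17.23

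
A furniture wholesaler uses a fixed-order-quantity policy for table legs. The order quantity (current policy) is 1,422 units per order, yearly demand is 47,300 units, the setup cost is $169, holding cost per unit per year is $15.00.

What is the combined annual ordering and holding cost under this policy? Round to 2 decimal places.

$16,286.45

Annual ordering cost = (D/Q)·S = (47,300/1,422) × 169 = $5,621.45
Annual holding cost  = (Q/2)·H = (1,422/2) × 15 = $10,665.00
Total = $5,621.45 + $10,665.00 = $16,286.45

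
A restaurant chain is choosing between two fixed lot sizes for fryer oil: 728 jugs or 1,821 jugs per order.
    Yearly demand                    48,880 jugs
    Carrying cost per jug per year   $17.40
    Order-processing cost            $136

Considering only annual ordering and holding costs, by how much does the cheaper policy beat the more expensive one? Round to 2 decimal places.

Annual cost at Q: ordering D·S/Q plus holding Q·H/2.
TC(728) = (48,880/728)×136 + (728/2)×17.4 = $15,465.03
TC(1,821) = (48,880/1,821)×136 + (1,821/2)×17.4 = $19,493.27
Cheaper: Q = 728.  Difference = $4,028.24

$4,028.24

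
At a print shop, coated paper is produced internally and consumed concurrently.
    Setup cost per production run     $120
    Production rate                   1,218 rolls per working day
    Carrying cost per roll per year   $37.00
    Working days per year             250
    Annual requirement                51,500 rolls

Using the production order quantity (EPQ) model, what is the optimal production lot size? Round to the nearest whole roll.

634 rolls

d = 51,500/250 = 206.0000 rolls/day;  effective holding cost H(1 − d/p) = 37·(1 − 206.0000/1218) = 30.74220
Q* = √(2DS / H_eff) = √(2·51,500·120 / 30.74220) ≈ 634.08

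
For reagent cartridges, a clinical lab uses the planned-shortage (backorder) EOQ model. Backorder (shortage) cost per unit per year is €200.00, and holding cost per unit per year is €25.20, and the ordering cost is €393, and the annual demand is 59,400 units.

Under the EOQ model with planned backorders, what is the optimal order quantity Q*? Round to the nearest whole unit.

Q* = √(2DS/H) · √((H + b)/b)
   = √(2 × 59,400 × 393 / 25.2) · √((25.2 + 200) / 200)
   = 1,361.144 × 1.0611 ≈ 1,444.35

1,444 units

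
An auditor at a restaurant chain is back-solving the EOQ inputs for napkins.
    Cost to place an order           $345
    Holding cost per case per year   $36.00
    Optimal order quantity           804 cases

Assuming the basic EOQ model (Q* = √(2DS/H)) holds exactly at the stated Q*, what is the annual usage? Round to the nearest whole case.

From Q* = √(2DS/H) ⇒ Q*² = 2DS/H.
D = Q²H / (2S) = 804² × 36 / (2 × 345) = 33,726.05

33,726 cases per year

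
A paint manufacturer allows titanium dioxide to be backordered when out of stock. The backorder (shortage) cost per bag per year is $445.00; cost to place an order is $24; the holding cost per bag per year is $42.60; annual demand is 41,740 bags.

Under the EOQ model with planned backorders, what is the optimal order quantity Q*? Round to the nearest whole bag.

Basic EOQ = √(2·41,740·24/42.6) = 216.866
Backorder adjustment √((H+b)/b) = √((42.6+445)/445) = 1.0468
Q* = 216.866 × 1.0468 ≈ 227.01

227 bags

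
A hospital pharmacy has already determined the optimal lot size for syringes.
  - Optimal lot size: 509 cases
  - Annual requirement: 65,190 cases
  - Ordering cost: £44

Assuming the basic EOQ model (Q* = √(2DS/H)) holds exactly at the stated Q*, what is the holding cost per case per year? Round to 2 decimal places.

£22.14

EOQ relation: Q² = 2DS/H, so rearrange for the unknown.
H = 2DS / Q² = 2 × 65,190 × 44 / 509² = 22.1426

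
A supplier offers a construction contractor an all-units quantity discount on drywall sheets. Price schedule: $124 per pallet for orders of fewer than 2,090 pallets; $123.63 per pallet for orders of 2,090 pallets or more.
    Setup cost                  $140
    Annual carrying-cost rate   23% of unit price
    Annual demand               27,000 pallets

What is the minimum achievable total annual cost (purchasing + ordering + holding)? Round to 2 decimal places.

H₁ = 23%×$124 = $28.5200;  H₂ = 23%×$123.63 = $28.4349
EOQ₁ = √(2×27,000×140/28.5200) = 514.86  (< 2,090, feasible at tier 1)
EOQ₂ = √(2×27,000×140/28.4349) = 515.63  (< 2,090 → use Q = 2,090 at tier-2 price)
TC(tier 1 (EOQ₁), Q≈514.9) = $3,362,683.71
TC(tier 2, Q≈2,090.0) = $3,369,533.08
Minimum at tier 1 (EOQ₁): $3,362,683.71

$3,362,683.71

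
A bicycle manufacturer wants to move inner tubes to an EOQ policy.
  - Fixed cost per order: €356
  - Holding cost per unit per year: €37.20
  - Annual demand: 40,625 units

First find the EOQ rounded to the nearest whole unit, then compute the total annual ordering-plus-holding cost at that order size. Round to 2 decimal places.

€32,802.59

2DS/H = 2·40,625·356/37.2 = 777,553.76
EOQ = √777,553.76 ≈ 881.79 → Q = 882 units
Ordering: D/Q × S = 40,625/882 × €356 = €16,397.39
Holding:  Q/2 × H = 882/2 × €37.2 = €16,405.20
Total = €16,397.39 + €16,405.20 = €32,802.59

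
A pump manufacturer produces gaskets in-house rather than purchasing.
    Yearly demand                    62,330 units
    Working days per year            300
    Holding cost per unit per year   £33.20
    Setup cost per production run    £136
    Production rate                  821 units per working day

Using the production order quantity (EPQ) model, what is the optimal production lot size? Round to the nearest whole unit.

827 units

Daily demand d = 62,330/300 = 207.767; p = 821; 1 − d/p = 0.74693
EPQ = √(2DS / (H(1 − d/p)))
    = √(2 × 62,330 × 136 / (33.2 × 0.74693)) ≈ 826.84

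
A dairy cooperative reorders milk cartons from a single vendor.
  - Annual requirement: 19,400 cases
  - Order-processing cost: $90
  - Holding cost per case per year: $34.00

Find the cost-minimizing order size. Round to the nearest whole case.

Optimal lot size Q* = (2 × 19,400 × $90 / $34)^½ ≈ 320.48

320 cases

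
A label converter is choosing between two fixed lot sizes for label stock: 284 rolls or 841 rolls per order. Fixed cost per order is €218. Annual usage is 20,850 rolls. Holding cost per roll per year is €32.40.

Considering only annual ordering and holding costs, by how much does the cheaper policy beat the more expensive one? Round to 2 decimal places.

TC(Q) = (D/Q)S + (Q/2)H
TC(284) = (20,850/284)×218 + (284/2)×32.4 = €20,605.38
TC(841) = (20,850/841)×218 + (841/2)×32.4 = €19,028.84
Lots of 841 are cheaper by €1,576.54.

€1,576.54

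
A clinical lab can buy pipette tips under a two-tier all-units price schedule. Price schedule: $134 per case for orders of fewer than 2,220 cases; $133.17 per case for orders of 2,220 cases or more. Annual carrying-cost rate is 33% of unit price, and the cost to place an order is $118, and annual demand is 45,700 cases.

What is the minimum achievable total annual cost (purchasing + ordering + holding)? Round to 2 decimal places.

H₁ = 33%×$134 = $44.2200;  H₂ = 33%×$133.17 = $43.9461
EOQ₁ = √(2×45,700×118/44.2200) = 493.86  (< 2,220, feasible at tier 1)
EOQ₂ = √(2×45,700×118/43.9461) = 495.40  (< 2,220 → use Q = 2,220 at tier-2 price)
TC(tier 1 (EOQ₁), Q≈493.9) = $6,145,638.53
TC(tier 2, Q≈2,220.0) = $6,137,078.27
Minimum at tier 2: $6,137,078.27

$6,137,078.27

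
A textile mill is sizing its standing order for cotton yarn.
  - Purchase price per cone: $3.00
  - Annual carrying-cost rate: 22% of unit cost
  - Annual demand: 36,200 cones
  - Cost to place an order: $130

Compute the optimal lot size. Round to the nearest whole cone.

Carrying cost H = $3 × 22% = $0.6600/cone/yr
Optimal lot size Q* = (2 × 36,200 × $130 / $0.66)^½ ≈ 3,776.32

3,776 cones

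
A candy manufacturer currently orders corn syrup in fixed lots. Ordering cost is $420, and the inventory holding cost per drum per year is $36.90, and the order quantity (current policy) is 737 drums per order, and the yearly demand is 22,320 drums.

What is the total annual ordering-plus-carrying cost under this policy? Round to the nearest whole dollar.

Annual ordering cost = (D/Q)·S = (22,320/737) × 420 = $12,719.67
Annual holding cost  = (Q/2)·H = (737/2) × 36.9 = $13,597.65
Total = $12,719.67 + $13,597.65 = $26,317.32

$26,317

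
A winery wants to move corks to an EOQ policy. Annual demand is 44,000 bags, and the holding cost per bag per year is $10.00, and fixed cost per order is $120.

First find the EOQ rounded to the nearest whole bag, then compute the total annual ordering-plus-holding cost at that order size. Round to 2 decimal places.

Q* = √(2·D·S / H) = √(2·44,000·120 / 10) = √1,056,000.0 ≈ 1,027.62 → Q = 1,028 bags
Annual ordering cost = (D/Q)·S = (44,000/1,028) × 120 = $5,136.19
Annual holding cost  = (Q/2)·H = (1,028/2) × 10 = $5,140.00
Total = $5,136.19 + $5,140.00 = $10,276.19

$10,276.19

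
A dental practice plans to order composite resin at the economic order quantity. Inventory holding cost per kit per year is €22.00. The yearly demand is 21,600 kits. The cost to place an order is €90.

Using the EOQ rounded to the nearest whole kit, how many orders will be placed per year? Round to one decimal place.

51.4 orders per year

2DS/H = 2·21,600·90/22 = 176,727.27
EOQ = √176,727.27 ≈ 420.39 → Q = 420
N = D/Q = 21,600/420 ≈ 51.429 orders/yr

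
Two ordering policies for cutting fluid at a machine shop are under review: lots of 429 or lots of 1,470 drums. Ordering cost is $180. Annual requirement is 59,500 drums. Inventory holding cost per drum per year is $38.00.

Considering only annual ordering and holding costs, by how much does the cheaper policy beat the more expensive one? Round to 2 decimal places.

TC(Q) = (D/Q)S + (Q/2)H
TC(429) = (59,500/429)×180 + (429/2)×38 = $33,116.03
TC(1,470) = (59,500/1,470)×180 + (1,470/2)×38 = $35,215.71
Cheaper: Q = 429.  Difference = $2,099.68

$2,099.68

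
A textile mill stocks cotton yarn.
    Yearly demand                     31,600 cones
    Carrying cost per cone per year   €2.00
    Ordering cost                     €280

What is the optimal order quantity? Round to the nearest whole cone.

2,975 cones

Q* = √(2·D·S / H) = √(2·31,600·280 / 2) = √8,848,000.0 ≈ 2,974.56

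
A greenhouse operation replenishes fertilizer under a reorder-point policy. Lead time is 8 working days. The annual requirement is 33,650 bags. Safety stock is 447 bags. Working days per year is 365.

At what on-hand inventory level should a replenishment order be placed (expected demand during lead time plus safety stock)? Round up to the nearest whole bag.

Daily demand d = 33,650 / 365 = 92.192 bags/day
Demand during lead time = 92.192 × 8 = 737.53
Reorder point = 737.53 + 447 = 1,184.53 → round up

1,185 bags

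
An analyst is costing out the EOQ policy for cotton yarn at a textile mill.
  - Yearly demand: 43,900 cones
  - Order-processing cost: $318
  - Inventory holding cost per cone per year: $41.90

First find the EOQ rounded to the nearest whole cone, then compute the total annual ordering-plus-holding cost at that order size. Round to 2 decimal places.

EOQ = √(2DS/H) = √(2 × 43,900 × 318 / 41.9)
    = √(666,358.00) ≈ 816.31 → Q = 816 cones
Orders/yr = 43,900/816 = 53.799; ordering cost = 53.799 × $318 = $17,108.09
Average inventory = 816/2 = 408; holding cost = 408 × $41.9 = $17,095.20
Total = $17,108.09 + $17,095.20 = $34,203.29

$34,203.29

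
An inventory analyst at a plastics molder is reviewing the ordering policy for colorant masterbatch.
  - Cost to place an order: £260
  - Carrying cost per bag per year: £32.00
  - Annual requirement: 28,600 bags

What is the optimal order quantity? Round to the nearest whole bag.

Optimal lot size Q* = (2 × 28,600 × £260 / £32)^½ ≈ 681.73

682 bags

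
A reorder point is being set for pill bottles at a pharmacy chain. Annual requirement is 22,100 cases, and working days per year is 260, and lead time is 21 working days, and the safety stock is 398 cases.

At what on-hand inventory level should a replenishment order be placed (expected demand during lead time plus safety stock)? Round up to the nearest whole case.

Daily demand d = 22,100 / 260 = 85.000 cases/day
Demand during lead time = 85.000 × 21 = 1,785.00
Reorder point = 1,785.00 + 398 = 2,183.00 → round up

2,183 cases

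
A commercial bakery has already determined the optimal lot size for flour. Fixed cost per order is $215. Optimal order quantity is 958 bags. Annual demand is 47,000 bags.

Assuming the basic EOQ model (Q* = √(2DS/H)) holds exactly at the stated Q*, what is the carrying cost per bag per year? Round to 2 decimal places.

$22.02

EOQ relation: Q² = 2DS/H, so rearrange for the unknown.
H = 2DS / Q² = 2 × 47,000 × 215 / 958² = 22.0209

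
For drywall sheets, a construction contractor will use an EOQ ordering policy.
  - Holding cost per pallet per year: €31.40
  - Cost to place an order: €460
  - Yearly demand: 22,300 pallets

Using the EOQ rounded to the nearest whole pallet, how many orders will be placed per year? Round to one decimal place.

2DS/H = 2·22,300·460/31.4 = 653,375.80
EOQ = √653,375.80 ≈ 808.32 → Q = 808
N = D/Q = 22,300/808 ≈ 27.599 orders/yr

27.6 orders per year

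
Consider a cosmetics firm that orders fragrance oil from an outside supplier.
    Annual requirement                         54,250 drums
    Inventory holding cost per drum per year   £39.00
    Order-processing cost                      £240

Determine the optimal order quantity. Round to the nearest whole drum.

817 drums

Q* = √(2·D·S / H) = √(2·54,250·240 / 39) = √667,692.3 ≈ 817.12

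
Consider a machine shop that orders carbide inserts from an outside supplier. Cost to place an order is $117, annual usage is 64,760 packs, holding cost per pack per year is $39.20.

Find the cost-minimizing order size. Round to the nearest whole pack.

622 packs

2DS/H = 2·64,760·117/39.2 = 386,577.55
EOQ = √386,577.55 ≈ 621.75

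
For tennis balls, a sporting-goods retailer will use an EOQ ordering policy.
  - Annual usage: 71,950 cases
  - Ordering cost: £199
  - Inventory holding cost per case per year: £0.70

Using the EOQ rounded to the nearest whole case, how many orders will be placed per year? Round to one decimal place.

11.2 orders per year

EOQ = √(2DS/H) = √(2 × 71,950 × 199 / 0.7)
    = √(40,908,714.29) ≈ 6,395.99 → Q = 6,396
Orders per year = D/Q = 71,950 / 6,396 = 11.249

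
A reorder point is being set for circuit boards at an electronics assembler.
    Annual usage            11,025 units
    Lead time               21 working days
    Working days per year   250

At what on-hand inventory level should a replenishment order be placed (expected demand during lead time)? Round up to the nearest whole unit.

Daily demand d = 11,025 / 250 = 44.100 units/day
Demand during lead time = 44.100 × 21 = 926.10
Reorder point = 926.10 → round up

927 units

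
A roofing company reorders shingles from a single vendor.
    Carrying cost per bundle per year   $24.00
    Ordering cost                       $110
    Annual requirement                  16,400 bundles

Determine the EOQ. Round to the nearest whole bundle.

EOQ = √(2DS/H) = √(2 × 16,400 × 110 / 24)
    = √(150,333.33) ≈ 387.73

388 bundles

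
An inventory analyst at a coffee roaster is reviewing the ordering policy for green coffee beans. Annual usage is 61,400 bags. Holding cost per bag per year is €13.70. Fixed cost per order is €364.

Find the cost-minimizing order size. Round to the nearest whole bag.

Optimal lot size Q* = (2 × 61,400 × €364 / €13.7)^½ ≈ 1,806.30

1,806 bags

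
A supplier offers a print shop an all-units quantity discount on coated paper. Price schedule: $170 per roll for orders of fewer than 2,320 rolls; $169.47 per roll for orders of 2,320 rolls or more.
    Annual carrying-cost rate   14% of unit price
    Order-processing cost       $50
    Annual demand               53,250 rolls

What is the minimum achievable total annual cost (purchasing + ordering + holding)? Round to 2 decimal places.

$9,052,947.06

H₁ = 14%×$170 = $23.8000;  H₂ = 14%×$169.47 = $23.7258
EOQ₁ = √(2×53,250×50/23.8000) = 473.01  (< 2,320, feasible at tier 1)
EOQ₂ = √(2×53,250×50/23.7258) = 473.75  (< 2,320 → use Q = 2,320 at tier-2 price)
TC(tier 1 (EOQ₁), Q≈473.0) = $9,063,757.66
TC(tier 2, Q≈2,320.0) = $9,052,947.06
Minimum at tier 2: $9,052,947.06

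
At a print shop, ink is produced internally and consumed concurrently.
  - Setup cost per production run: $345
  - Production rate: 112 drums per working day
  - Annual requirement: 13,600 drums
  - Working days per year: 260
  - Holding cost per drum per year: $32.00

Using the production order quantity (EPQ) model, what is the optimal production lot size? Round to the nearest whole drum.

d = 13,600/260 = 52.3077 drums/day;  effective holding cost H(1 − d/p) = 32·(1 − 52.3077/112) = 17.05495
Q* = √(2DS / H_eff) = √(2·13,600·345 / 17.05495) ≈ 741.77

742 drums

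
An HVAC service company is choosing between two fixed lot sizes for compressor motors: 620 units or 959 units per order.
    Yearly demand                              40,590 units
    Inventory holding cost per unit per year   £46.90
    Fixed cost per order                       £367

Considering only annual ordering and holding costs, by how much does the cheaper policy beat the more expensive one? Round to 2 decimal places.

£543.71

For each Q, cost = (D/Q)·S + (Q/2)·H.
TC(620) = (40,590/620)×367 + (620/2)×46.9 = £38,565.66
TC(959) = (40,590/959)×367 + (959/2)×46.9 = £38,021.95
|ΔTC| = |£38,565.66 − £38,021.95| = £543.71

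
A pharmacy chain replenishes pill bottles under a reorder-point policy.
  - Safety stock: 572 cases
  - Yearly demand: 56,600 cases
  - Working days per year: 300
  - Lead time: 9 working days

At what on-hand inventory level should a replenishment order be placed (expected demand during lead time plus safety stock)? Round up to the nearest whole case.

Daily demand d = 56,600 / 300 = 188.667 cases/day
Demand during lead time = 188.667 × 9 = 1,698.00
Reorder point = 1,698.00 + 572 = 2,270.00 → round up

2,270 cases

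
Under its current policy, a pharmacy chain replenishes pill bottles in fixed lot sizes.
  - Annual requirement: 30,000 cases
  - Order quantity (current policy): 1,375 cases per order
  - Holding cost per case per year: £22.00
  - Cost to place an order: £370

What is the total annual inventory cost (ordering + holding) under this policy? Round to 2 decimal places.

£23,197.73

Ordering: D/Q × S = 30,000/1,375 × £370 = £8,072.73
Holding:  Q/2 × H = 1,375/2 × £22 = £15,125.00
Total = £8,072.73 + £15,125.00 = £23,197.73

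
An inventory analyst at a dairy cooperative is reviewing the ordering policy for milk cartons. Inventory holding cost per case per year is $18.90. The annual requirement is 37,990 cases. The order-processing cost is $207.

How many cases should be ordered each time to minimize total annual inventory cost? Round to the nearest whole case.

Q* = √(2·D·S / H) = √(2·37,990·207 / 18.9) = √832,161.9 ≈ 912.23

912 cases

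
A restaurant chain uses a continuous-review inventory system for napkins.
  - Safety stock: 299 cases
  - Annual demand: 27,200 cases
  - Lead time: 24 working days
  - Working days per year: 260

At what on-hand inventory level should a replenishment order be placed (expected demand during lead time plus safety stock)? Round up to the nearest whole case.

2,810 cases

Daily demand d = 27,200 / 260 = 104.615 cases/day
Demand during lead time = 104.615 × 24 = 2,510.77
Reorder point = 2,510.77 + 299 = 2,809.77 → round up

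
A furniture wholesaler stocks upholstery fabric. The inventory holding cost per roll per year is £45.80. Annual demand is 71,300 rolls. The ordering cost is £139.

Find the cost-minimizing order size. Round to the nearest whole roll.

658 rolls

2DS/H = 2·71,300·139/45.8 = 432,781.66
EOQ = √432,781.66 ≈ 657.86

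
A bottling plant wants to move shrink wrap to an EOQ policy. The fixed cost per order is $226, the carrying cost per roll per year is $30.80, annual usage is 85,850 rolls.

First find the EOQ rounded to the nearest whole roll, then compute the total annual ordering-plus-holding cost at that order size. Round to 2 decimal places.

$34,571.22

EOQ = √(2DS/H) = √(2 × 85,850 × 226 / 30.8)
    = √(1,259,876.62) ≈ 1,122.44 → Q = 1,122 rolls
Orders/yr = 85,850/1,122 = 76.515; ordering cost = 76.515 × $226 = $17,292.42
Average inventory = 1,122/2 = 561; holding cost = 561 × $30.8 = $17,278.80
Total = $17,292.42 + $17,278.80 = $34,571.22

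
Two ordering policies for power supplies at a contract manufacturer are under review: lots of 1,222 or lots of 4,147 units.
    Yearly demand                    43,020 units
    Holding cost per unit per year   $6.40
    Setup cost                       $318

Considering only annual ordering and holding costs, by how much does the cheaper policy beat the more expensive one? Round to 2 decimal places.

$1,463.80

For each Q, cost = (D/Q)·S + (Q/2)·H.
TC(1,222) = (43,020/1,222)×318 + (1,222/2)×6.4 = $15,105.46
TC(4,147) = (43,020/4,147)×318 + (4,147/2)×6.4 = $16,569.26
Cheaper: Q = 1,222.  Difference = $1,463.80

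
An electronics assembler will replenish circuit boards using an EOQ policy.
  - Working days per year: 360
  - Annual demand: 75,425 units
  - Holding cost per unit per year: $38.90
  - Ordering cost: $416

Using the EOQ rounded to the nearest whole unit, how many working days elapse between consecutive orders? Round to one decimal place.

EOQ = √(2DS/H) = √(2 × 75,425 × 416 / 38.9)
    = √(1,613,203.08) ≈ 1,270.12 → Q = 1,270 units
Cycle time = (working days × Q)/D = (360 × 1,270) / 75,425 = 6.062 days

6.1 days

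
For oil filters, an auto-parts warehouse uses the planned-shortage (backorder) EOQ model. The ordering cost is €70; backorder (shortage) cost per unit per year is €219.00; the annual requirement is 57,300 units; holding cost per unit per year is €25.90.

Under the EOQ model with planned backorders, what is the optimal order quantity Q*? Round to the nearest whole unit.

Q* = √(2DS/H) · √((H + b)/b)
   = √(2 × 57,300 × 70 / 25.9) · √((25.9 + 219) / 219)
   = 556.534 × 1.0575 ≈ 588.52

589 units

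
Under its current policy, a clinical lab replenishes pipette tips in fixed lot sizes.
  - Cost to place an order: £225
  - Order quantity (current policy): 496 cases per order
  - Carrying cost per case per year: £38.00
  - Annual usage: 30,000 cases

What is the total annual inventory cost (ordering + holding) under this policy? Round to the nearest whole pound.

£23,033

Annual ordering cost = (D/Q)·S = (30,000/496) × 225 = £13,608.87
Annual holding cost  = (Q/2)·H = (496/2) × 38 = £9,424.00
Total = £13,608.87 + £9,424.00 = £23,032.87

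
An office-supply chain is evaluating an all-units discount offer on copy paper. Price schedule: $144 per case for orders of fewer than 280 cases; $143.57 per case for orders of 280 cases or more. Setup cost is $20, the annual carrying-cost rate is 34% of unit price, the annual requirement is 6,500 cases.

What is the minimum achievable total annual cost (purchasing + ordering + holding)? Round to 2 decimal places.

H₁ = 34%×$144 = $48.9600;  H₂ = 34%×$143.57 = $48.8138
EOQ₁ = √(2×6,500×20/48.9600) = 72.87  (< 280, feasible at tier 1)
EOQ₂ = √(2×6,500×20/48.8138) = 72.98  (< 280 → use Q = 280 at tier-2 price)
TC(tier 1 (EOQ₁), Q≈72.9) = $939,567.86
TC(tier 2, Q≈280.0) = $940,503.22
Minimum at tier 1 (EOQ₁): $939,567.86

$939,567.86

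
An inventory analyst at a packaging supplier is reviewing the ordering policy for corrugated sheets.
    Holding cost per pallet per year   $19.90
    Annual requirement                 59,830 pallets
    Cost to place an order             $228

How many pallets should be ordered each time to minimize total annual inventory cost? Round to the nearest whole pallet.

1,171 pallets

Optimal lot size Q* = (2 × 59,830 × $228 / $19.9)^½ ≈ 1,170.89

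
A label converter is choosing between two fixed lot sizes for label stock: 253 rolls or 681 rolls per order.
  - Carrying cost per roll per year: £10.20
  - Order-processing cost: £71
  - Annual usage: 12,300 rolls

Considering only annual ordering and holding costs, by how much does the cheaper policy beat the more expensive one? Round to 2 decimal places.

For each Q, cost = (D/Q)·S + (Q/2)·H.
TC(253) = (12,300/253)×71 + (253/2)×10.2 = £4,742.08
TC(681) = (12,300/681)×71 + (681/2)×10.2 = £4,755.48
|ΔTC| = |£4,742.08 − £4,755.48| = £13.40

£13.40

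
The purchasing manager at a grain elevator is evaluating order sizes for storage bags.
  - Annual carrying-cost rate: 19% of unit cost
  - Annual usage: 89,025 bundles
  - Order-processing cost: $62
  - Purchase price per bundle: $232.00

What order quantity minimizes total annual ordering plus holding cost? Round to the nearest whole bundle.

500 bundles

Carrying cost H = $232 × 19% = $44.0800/bundle/yr
EOQ = √(2DS/H) = √(2 × 89,025 × 62 / 44.08)
    = √(250,433.30) ≈ 500.43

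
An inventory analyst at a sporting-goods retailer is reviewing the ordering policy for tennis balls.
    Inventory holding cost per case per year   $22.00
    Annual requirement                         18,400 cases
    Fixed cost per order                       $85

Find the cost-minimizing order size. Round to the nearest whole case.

377 cases

Optimal lot size Q* = (2 × 18,400 × $85 / $22)^½ ≈ 377.07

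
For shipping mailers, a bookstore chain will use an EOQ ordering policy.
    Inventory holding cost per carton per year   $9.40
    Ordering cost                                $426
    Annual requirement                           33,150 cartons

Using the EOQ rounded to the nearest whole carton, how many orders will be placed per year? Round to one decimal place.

19.1 orders per year

2DS/H = 2·33,150·426/9.4 = 3,004,659.57
EOQ = √3,004,659.57 ≈ 1,733.40 → Q = 1,733
N = D/Q = 33,150/1,733 ≈ 19.129 orders/yr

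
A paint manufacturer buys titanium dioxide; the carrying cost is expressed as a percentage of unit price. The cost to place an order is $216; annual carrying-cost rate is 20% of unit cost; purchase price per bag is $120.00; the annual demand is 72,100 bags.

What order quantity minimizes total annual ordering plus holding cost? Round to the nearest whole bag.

Holding cost per bag per year: H = 20% × $120 = $24.0000
Optimal lot size Q* = (2 × 72,100 × $216 / $24)^½ ≈ 1,139.21

1,139 bags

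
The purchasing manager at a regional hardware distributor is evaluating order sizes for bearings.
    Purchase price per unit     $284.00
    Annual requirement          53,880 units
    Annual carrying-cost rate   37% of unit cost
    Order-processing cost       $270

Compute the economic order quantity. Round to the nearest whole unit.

526 units

Carrying cost H = $284 × 37% = $105.0800/unit/yr
Optimal lot size Q* = (2 × 53,880 × $270 / $105.08)^½ ≈ 526.20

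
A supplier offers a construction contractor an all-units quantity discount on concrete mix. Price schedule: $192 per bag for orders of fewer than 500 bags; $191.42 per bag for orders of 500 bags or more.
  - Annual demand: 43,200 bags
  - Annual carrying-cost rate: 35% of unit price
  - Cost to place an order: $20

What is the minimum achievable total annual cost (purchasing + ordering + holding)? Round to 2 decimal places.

H₁ = 35%×$192 = $67.2000;  H₂ = 35%×$191.42 = $66.9970
EOQ₁ = √(2×43,200×20/67.2000) = 160.36  (< 500, feasible at tier 1)
EOQ₂ = √(2×43,200×20/66.9970) = 160.60  (< 500 → use Q = 500 at tier-2 price)
TC(tier 1 (EOQ₁), Q≈160.4) = $8,305,175.97
TC(tier 2, Q≈500.0) = $8,287,821.25
Minimum at tier 2: $8,287,821.25

$8,287,821.25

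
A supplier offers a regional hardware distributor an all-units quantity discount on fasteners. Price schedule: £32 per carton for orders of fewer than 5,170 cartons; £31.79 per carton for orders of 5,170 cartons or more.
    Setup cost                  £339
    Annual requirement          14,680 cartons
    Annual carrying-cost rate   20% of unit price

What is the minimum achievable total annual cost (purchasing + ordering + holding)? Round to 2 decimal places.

H₁ = 20%×£32 = £6.4000;  H₂ = 20%×£31.79 = £6.3580
EOQ₁ = √(2×14,680×339/6.4000) = 1,247.06  (< 5,170, feasible at tier 1)
EOQ₂ = √(2×14,680×339/6.3580) = 1,251.17  (< 5,170 → use Q = 5,170 at tier-2 price)
TC(tier 1 (EOQ₁), Q≈1,247.1) = £477,741.19
TC(tier 2, Q≈5,170.0) = £484,075.21
Minimum at tier 1 (EOQ₁): £477,741.19

£477,741.19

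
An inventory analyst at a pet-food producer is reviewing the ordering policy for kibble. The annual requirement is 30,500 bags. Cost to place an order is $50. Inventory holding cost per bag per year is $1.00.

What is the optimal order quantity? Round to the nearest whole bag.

1,746 bags

Optimal lot size Q* = (2 × 30,500 × $50 / $1)^½ ≈ 1,746.42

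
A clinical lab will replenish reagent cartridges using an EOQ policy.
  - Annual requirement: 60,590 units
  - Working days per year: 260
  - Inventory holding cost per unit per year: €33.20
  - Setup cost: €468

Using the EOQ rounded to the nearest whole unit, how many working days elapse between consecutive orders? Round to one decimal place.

5.6 days

EOQ = √(2DS/H) = √(2 × 60,590 × 468 / 33.2)
    = √(1,708,200.00) ≈ 1,306.98 → Q = 1,307 units
T = Q/D × 260 days = 1,307/60,590 × 260 = 5.609 days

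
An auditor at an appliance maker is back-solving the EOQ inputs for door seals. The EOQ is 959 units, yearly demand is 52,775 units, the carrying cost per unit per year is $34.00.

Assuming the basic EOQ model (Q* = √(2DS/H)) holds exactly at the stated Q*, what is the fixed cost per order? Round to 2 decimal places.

EOQ relation: Q² = 2DS/H, so rearrange for the unknown.
S = Q²H / (2D) = 959² × 34 / (2 × 52,775) = 296.2497

$296.25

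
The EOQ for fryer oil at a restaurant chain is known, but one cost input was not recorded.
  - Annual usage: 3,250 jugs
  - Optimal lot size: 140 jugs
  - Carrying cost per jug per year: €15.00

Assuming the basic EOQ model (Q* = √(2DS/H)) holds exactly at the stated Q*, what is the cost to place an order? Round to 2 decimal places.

EOQ relation: Q² = 2DS/H, so rearrange for the unknown.
S = Q²H / (2D) = 140² × 15 / (2 × 3,250) = 45.2308

€45.23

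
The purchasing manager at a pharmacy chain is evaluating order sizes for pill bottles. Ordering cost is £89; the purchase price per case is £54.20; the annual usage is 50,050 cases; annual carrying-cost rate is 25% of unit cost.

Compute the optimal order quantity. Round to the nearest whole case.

811 cases

Holding cost per case per year: H = 25% × £54.2 = £13.5500
2DS/H = 2·50,050·89/13.55 = 657,483.39
EOQ = √657,483.39 ≈ 810.85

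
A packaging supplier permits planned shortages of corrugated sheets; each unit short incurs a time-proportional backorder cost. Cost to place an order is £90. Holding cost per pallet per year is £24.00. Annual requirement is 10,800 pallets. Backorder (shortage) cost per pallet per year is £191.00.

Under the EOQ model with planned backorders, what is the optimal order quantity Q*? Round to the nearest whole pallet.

302 pallets

Q* = √(2DS/H) · √((H + b)/b)
   = √(2 × 10,800 × 90 / 24) · √((24 + 191) / 191)
   = 284.605 × 1.0610 ≈ 301.96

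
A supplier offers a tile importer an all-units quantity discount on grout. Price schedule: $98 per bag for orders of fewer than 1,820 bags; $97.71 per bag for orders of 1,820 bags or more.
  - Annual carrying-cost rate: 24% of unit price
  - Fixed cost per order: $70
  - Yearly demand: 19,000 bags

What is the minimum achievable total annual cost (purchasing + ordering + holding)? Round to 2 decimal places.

$1,869,909.69

H₁ = 24%×$98 = $23.5200;  H₂ = 24%×$97.71 = $23.4504
EOQ₁ = √(2×19,000×70/23.5200) = 336.30  (< 1,820, feasible at tier 1)
EOQ₂ = √(2×19,000×70/23.4504) = 336.80  (< 1,820 → use Q = 1,820 at tier-2 price)
TC(tier 1 (EOQ₁), Q≈336.3) = $1,869,909.69
TC(tier 2, Q≈1,820.0) = $1,878,560.63
Minimum at tier 1 (EOQ₁): $1,869,909.69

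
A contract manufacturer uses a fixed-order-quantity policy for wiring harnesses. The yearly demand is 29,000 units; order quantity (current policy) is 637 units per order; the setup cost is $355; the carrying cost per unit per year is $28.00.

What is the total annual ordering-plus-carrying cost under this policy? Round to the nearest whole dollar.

$25,080

Ordering: D/Q × S = 29,000/637 × $355 = $16,161.70
Holding:  Q/2 × H = 637/2 × $28 = $8,918.00
Total = $16,161.70 + $8,918.00 = $25,079.70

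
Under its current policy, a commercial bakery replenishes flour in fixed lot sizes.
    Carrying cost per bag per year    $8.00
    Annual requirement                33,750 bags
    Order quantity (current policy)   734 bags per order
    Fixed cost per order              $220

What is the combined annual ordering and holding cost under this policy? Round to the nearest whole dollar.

$13,052

Annual ordering cost = (D/Q)·S = (33,750/734) × 220 = $10,115.80
Annual holding cost  = (Q/2)·H = (734/2) × 8 = $2,936.00
Total = $10,115.80 + $2,936.00 = $13,051.80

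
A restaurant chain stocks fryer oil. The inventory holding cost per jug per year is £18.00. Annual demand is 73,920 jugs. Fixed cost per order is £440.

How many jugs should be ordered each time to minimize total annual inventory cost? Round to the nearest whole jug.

1,901 jugs

2DS/H = 2·73,920·440/18 = 3,613,866.67
EOQ = √3,613,866.67 ≈ 1,901.02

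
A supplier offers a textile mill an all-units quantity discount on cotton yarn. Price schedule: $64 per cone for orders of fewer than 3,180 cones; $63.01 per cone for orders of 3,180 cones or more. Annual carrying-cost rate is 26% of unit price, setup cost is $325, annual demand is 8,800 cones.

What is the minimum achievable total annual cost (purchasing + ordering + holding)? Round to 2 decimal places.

H₁ = 26%×$64 = $16.6400;  H₂ = 26%×$63.01 = $16.3826
EOQ₁ = √(2×8,800×325/16.6400) = 586.30  (< 3,180, feasible at tier 1)
EOQ₂ = √(2×8,800×325/16.3826) = 590.89  (< 3,180 → use Q = 3,180 at tier-2 price)
TC(tier 1 (EOQ₁), Q≈586.3) = $572,956.06
TC(tier 2, Q≈3,180.0) = $581,435.71
Minimum at tier 1 (EOQ₁): $572,956.06

$572,956.06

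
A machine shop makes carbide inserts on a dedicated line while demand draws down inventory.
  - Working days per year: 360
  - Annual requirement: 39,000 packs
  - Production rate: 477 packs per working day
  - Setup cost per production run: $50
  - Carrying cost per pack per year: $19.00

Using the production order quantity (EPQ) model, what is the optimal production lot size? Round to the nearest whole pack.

515 packs

Daily demand d = 39,000/360 = 108.333; p = 477; 1 − d/p = 0.77289
EPQ = √(2DS / (H(1 − d/p)))
    = √(2 × 39,000 × 50 / (19 × 0.77289)) ≈ 515.34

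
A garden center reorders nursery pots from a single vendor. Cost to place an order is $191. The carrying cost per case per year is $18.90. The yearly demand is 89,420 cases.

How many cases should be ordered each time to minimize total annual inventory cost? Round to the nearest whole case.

1,344 cases

EOQ = √(2DS/H) = √(2 × 89,420 × 191 / 18.9)
    = √(1,807,324.87) ≈ 1,344.37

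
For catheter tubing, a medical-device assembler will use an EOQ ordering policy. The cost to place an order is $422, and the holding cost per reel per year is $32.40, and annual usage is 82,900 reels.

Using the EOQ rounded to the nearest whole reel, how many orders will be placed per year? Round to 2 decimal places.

56.39 orders per year

EOQ = √(2DS/H) = √(2 × 82,900 × 422 / 32.4)
    = √(2,159,493.83) ≈ 1,469.52 → Q = 1,470
Orders per year = D/Q = 82,900 / 1,470 = 56.395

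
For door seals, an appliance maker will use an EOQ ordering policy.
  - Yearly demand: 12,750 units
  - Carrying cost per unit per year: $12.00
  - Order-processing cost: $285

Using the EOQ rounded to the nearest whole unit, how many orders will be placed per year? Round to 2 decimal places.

Q* = √(2·D·S / H) = √(2·12,750·285 / 12) = √605,625.0 ≈ 778.22 → Q = 778
N = D/Q = 12,750/778 ≈ 16.388 orders/yr

16.39 orders per year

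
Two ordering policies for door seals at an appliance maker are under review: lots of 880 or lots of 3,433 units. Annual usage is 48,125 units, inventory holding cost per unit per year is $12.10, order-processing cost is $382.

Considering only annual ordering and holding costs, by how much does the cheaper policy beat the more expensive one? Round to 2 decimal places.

Annual cost at Q: ordering D·S/Q plus holding Q·H/2.
TC(880) = (48,125/880)×382 + (880/2)×12.1 = $26,214.62
TC(3,433) = (48,125/3,433)×382 + (3,433/2)×12.1 = $26,124.66
|ΔTC| = |$26,214.62 − $26,124.66| = $89.96

$89.96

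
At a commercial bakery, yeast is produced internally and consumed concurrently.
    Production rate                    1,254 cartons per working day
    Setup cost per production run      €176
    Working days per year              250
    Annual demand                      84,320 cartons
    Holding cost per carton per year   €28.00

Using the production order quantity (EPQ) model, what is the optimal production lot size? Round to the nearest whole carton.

d = 84,320/250 = 337.2800 cartons/day;  effective holding cost H(1 − d/p) = 28·(1 − 337.2800/1254) = 20.46903
Q* = √(2DS / H_eff) = √(2·84,320·176 / 20.46903) ≈ 1,204.17

1,204 cartons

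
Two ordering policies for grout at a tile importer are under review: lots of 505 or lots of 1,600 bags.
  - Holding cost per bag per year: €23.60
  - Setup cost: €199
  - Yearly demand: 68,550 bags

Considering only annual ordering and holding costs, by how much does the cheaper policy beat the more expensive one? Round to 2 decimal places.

TC(Q) = (D/Q)S + (Q/2)H
TC(505) = (68,550/505)×199 + (505/2)×23.6 = €32,971.77
TC(1,600) = (68,550/1,600)×199 + (1,600/2)×23.6 = €27,405.91
Cheaper: Q = 1,600.  Difference = €5,565.87

€5,565.87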